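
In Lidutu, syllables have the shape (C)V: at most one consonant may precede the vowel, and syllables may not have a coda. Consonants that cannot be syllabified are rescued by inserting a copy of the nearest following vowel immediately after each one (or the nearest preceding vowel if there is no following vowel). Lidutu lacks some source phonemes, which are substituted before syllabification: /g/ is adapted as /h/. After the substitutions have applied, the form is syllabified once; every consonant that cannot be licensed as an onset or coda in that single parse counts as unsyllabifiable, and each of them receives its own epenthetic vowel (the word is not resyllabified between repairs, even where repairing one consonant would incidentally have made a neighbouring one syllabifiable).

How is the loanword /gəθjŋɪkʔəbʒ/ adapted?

Substitution: /g/ → /h/, giving /həθjŋɪkʔəbʒ/.
The consonants /θ/, /j/, /k/, /b/, /ʒ/ cannot be parsed into a legal (C)V syllable (no codas are permitted; onsets are limited to one consonant).
Each unlicensed consonant becomes the onset of a new syllable: /θ/ → /θɪ/, /j/ → /jɪ/, /k/ → /kə/, /b/ → /bə/, /ʒ/ → /ʒə/.

həθɪjɪŋɪkəʔəbəʒə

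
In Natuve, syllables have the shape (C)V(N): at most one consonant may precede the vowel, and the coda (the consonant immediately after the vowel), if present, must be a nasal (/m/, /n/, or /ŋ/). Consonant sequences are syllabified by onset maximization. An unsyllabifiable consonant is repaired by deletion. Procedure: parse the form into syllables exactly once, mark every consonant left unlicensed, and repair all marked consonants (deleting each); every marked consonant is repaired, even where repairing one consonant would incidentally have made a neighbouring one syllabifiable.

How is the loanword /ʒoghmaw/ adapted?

ʒoma

Syllabifying with onset maximization leaves /g/, /h/, /w/ stranded (only a nasal (/m/, /n/, or /ŋ/) is licensed in coda position; onsets are limited to one consonant).
Each unlicensed consonant is deleted: /g/, /h/, /w/.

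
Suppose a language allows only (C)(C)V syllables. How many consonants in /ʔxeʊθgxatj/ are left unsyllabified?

Under (C)(C)V, the unsyllabifiable consonants are /θ/, /t/, /j/ (no codas are permitted; onsets may contain at most 2 consonants).

3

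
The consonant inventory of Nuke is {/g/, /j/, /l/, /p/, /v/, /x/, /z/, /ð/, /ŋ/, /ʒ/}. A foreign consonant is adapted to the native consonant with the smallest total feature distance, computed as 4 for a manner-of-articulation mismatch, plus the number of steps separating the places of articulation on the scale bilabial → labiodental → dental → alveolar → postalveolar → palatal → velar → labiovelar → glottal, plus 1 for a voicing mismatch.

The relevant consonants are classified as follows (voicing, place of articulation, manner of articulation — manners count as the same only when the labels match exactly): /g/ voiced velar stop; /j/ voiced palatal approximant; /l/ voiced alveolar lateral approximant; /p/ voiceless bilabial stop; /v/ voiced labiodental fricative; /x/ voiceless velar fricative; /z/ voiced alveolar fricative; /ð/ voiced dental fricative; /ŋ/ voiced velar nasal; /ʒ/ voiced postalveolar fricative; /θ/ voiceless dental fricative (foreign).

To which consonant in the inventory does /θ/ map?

/ð/ is closest: same manner (fricative), place distance 0 (dental→dental), voicing differs (+1); total 1. Next closest is /v/ at distance 2.

ð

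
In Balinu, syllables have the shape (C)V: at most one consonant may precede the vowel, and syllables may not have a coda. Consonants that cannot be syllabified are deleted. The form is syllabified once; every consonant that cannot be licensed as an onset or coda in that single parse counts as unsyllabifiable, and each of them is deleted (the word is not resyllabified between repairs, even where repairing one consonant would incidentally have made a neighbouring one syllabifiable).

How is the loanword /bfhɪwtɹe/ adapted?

hɪɹe

Syllabifying with onset maximization leaves /b/, /f/, /w/, /t/ stranded (no codas are permitted; onsets are limited to one consonant).
Deletion applies to /b/, /f/, /w/, /t/.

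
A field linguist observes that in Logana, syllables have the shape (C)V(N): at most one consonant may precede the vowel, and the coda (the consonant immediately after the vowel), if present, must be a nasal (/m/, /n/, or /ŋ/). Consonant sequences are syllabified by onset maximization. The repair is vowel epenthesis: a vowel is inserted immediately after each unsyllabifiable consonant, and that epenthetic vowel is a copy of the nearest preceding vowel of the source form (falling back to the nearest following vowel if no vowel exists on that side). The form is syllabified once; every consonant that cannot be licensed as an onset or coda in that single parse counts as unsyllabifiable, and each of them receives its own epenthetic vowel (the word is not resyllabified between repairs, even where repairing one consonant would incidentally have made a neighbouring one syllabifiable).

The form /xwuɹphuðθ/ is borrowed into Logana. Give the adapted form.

xuwuɹupuhuðuθu

The consonants /x/, /ɹ/, /p/, /ð/, /θ/ cannot be parsed into a legal (C)V(N) syllable (only a nasal (/m/, /n/, or /ŋ/) is licensed in coda position; onsets are limited to one consonant).
Each unlicensed consonant becomes the onset of a new syllable: /x/ → /xu/, /ɹ/ → /ɹu/, /p/ → /pu/, /ð/ → /ðu/, /θ/ → /θu/.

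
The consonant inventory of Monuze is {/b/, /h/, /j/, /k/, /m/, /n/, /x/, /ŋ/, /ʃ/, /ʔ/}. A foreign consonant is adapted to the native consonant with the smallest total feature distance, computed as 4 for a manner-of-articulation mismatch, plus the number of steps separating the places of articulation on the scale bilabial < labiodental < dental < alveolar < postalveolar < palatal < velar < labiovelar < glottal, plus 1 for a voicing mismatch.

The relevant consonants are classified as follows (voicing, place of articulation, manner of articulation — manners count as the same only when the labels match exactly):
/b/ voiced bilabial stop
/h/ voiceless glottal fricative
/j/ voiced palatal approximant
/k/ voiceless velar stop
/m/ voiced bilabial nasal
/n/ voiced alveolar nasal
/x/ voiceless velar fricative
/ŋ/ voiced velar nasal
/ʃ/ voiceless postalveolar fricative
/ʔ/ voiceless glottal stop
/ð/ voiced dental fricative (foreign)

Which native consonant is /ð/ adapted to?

ʃ

/ʃ/ is closest: same manner (fricative), place distance 2 (dental→postalveolar), voicing differs (+1); total 3. Next closest is /n/ at distance 5.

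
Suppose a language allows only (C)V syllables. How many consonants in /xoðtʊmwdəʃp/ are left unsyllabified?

5

The consonants /ð/, /m/, /w/, /ʃ/, /p/ cannot be parsed into a legal (C)V syllable (no codas are permitted; onsets are limited to one consonant).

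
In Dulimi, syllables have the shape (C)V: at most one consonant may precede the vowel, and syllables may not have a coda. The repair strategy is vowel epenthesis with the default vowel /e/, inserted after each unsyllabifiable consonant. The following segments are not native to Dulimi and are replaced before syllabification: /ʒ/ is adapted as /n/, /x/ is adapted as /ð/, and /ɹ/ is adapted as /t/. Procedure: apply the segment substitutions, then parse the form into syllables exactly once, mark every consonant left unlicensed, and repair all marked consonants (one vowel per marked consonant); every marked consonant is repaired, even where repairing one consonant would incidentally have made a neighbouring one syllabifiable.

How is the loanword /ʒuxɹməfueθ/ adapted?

nuðeteməfueθe

Substitution: /ʒ/ → /n/, /x/ → /ð/, /ɹ/ → /t/, giving /nuðtməfueθ/.
The consonants /ð/, /t/, /θ/ cannot be parsed into a legal (C)V syllable (no codas are permitted; onsets are limited to one consonant).
Epenthesis after each stranded consonant: /ð/ → /ðe/, /t/ → /te/, /θ/ → /θe/.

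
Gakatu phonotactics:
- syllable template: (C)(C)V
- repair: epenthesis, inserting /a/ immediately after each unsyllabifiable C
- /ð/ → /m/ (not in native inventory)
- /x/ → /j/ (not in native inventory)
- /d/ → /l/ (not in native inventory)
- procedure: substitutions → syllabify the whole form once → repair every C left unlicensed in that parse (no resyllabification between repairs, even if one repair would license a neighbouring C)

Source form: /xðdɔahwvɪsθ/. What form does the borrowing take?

Substitution: /x/ → /j/, /ð/ → /m/, /d/ → /l/, giving /jmlɔahwvɪsθ/.
Syllabifying with onset maximization leaves /j/, /h/, /s/, /θ/ stranded (no codas are permitted; onsets may contain at most 2 consonants).
Each unlicensed consonant becomes the onset of a new syllable: /j/ → /ja/, /h/ → /ha/, /s/ → /sa/, /θ/ → /θa/.

jamlɔahawvɪsaθa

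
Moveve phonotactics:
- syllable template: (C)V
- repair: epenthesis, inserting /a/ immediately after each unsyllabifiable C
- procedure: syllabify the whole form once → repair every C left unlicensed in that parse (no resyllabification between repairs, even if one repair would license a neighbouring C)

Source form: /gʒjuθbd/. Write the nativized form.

Syllabifying with onset maximization leaves /g/, /ʒ/, /θ/, /b/, /d/ stranded (no codas are permitted; onsets are limited to one consonant).
Each unlicensed consonant becomes the onset of a new syllable: /g/ → /ga/, /ʒ/ → /ʒa/, /θ/ → /θa/, /b/ → /ba/, /d/ → /da/.

gaʒajuθabada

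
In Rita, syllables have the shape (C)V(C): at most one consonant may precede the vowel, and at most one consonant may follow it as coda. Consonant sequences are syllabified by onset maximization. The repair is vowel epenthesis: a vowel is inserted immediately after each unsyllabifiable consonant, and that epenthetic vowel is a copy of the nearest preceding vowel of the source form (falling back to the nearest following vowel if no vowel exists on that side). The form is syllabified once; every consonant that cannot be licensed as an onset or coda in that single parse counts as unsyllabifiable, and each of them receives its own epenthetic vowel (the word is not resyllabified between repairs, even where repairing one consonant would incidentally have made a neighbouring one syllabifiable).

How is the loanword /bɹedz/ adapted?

beɹedze

Syllabifying with onset maximization leaves /b/, /z/ stranded (at most one coda consonant is licensed; onsets are limited to one consonant).
Inserting the epenthetic vowel yields /b/ → /be/, /z/ → /ze/.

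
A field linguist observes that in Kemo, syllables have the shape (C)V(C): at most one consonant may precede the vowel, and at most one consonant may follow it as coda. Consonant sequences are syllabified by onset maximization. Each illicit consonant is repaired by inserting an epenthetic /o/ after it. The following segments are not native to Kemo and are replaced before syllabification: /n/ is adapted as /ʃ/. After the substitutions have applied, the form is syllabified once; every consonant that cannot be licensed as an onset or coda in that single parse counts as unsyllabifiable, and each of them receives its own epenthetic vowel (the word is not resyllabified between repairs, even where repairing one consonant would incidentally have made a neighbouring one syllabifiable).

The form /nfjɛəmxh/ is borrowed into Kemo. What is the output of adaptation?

ʃofojɛəmxoho

Substitution: /n/ → /ʃ/, giving /ʃfjɛəmxh/.
The consonants /ʃ/, /f/, /x/, /h/ cannot be parsed into a legal (C)V(C) syllable (at most one coda consonant is licensed; onsets are limited to one consonant).
Inserting the epenthetic vowel yields /ʃ/ → /ʃo/, /f/ → /fo/, /x/ → /xo/, /h/ → /ho/.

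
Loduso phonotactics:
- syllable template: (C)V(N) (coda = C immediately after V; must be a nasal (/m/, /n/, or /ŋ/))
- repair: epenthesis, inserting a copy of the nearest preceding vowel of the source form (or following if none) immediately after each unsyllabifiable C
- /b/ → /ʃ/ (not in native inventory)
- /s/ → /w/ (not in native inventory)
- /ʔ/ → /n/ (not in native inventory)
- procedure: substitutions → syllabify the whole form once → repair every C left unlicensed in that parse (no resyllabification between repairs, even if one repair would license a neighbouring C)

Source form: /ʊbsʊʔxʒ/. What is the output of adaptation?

ʊʃʊwʊnxʊʒʊ

Substitution: /b/ → /ʃ/, /s/ → /w/, /ʔ/ → /n/, giving /ʊʃwʊnxʒ/.
Under (C)V(N), the unsyllabifiable consonants are /ʃ/, /x/, /ʒ/ (only a nasal (/m/, /n/, or /ŋ/) is licensed in coda position; onsets are limited to one consonant).
Each unlicensed consonant becomes the onset of a new syllable: /ʃ/ → /ʃʊ/, /x/ → /xʊ/, /ʒ/ → /ʒʊ/.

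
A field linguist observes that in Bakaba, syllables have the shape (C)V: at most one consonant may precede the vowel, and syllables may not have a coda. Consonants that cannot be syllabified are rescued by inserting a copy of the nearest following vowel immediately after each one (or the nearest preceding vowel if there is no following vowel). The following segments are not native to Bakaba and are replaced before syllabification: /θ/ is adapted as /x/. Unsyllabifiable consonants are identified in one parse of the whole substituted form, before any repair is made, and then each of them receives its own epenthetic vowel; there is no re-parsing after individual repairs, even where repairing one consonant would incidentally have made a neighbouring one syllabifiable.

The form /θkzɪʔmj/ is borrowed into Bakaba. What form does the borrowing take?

xɪkɪzɪʔɪmɪjɪ

Substitution: /θ/ → /x/, giving /xkzɪʔmj/.
The consonants /x/, /k/, /ʔ/, /m/, /j/ cannot be parsed into a legal (C)V syllable (no codas are permitted; onsets are limited to one consonant).
Each unlicensed consonant becomes the onset of a new syllable: /x/ → /xɪ/, /k/ → /kɪ/, /ʔ/ → /ʔɪ/, /m/ → /mɪ/, /j/ → /jɪ/.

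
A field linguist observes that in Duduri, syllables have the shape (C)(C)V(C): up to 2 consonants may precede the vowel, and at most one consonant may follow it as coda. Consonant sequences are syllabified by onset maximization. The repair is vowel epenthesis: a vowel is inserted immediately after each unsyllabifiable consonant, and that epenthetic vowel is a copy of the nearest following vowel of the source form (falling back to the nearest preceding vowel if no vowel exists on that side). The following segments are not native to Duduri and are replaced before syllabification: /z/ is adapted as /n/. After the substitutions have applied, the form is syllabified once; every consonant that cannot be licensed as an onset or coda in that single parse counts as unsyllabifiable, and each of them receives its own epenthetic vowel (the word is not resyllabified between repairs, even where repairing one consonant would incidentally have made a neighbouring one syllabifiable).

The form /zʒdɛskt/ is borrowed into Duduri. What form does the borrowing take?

Substitution: /z/ → /n/, giving /nʒdɛskt/.
Syllabifying with onset maximization leaves /n/, /k/, /t/ stranded (at most one coda consonant is licensed; onsets may contain at most 2 consonants).
Each unlicensed consonant becomes the onset of a new syllable: /n/ → /nɛ/, /k/ → /kɛ/, /t/ → /tɛ/.

nɛʒdɛskɛtɛ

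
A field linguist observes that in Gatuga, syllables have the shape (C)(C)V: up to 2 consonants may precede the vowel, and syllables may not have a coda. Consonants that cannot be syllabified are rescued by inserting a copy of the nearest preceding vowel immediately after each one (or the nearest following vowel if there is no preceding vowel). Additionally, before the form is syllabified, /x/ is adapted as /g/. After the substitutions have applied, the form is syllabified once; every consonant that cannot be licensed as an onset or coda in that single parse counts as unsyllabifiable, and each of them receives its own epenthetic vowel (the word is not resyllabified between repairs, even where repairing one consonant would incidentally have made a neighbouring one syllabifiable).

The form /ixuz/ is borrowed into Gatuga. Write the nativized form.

Substitution: /x/ → /g/, giving /iguz/.
Under (C)(C)V, the unsyllabifiable consonants are /z/ (no codas are permitted; onsets may contain at most 2 consonants).
Each unlicensed consonant becomes the onset of a new syllable: /z/ → /zu/.

iguzu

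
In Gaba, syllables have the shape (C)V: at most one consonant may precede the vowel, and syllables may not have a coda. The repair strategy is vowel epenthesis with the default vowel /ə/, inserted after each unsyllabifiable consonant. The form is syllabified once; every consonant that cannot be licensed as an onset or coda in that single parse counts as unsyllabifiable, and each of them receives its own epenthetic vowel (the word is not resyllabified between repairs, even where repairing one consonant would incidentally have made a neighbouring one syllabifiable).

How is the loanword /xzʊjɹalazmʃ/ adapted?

Under (C)V, the unsyllabifiable consonants are /x/, /j/, /z/, /m/, /ʃ/ (no codas are permitted; onsets are limited to one consonant).
Inserting the epenthetic vowel yields /x/ → /xə/, /j/ → /jə/, /z/ → /zə/, /m/ → /mə/, /ʃ/ → /ʃə/.

xəzʊjəɹalazəməʃə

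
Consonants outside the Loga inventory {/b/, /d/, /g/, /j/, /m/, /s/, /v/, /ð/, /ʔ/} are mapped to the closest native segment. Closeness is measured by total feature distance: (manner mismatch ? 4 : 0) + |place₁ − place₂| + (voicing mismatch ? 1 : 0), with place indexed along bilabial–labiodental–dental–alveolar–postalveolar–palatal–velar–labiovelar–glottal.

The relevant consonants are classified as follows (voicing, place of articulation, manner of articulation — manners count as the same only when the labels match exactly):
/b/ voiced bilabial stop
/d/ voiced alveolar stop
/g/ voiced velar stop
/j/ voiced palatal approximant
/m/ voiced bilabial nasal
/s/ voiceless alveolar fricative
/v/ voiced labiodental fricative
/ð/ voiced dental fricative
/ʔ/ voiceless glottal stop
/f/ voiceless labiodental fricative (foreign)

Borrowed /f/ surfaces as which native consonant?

v

/v/ is closest: same manner (fricative), place distance 0 (labiodental→labiodental), voicing differs (+1); total 1. Next closest is /s/ at distance 2.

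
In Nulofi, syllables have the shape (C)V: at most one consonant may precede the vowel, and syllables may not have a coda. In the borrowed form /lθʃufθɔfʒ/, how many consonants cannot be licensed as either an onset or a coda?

5

The consonants /l/, /θ/, /f/, /f/, /ʒ/ cannot be parsed into a legal (C)V syllable (no codas are permitted; onsets are limited to one consonant).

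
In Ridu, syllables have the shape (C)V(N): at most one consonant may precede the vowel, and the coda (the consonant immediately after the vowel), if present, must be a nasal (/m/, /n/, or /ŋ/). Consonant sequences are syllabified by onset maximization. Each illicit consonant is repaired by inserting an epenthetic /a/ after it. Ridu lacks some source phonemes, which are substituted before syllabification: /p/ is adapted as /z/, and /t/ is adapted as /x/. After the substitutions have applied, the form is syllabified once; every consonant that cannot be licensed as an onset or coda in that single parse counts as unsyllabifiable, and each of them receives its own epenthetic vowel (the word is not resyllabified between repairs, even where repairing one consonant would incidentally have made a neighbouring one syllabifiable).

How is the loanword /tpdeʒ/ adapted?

Substitution: /t/ → /x/, /p/ → /z/, giving /xzdeʒ/.
Under (C)V(N), the unsyllabifiable consonants are /x/, /z/, /ʒ/ (only a nasal (/m/, /n/, or /ŋ/) is licensed in coda position; onsets are limited to one consonant).
Inserting the epenthetic vowel yields /x/ → /xa/, /z/ → /za/, /ʒ/ → /ʒa/.

xazadeʒa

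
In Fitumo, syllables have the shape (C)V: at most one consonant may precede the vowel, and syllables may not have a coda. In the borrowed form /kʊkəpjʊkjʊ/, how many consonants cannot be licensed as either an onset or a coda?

2

Syllabifying with onset maximization leaves /p/, /k/ stranded (no codas are permitted; onsets are limited to one consonant).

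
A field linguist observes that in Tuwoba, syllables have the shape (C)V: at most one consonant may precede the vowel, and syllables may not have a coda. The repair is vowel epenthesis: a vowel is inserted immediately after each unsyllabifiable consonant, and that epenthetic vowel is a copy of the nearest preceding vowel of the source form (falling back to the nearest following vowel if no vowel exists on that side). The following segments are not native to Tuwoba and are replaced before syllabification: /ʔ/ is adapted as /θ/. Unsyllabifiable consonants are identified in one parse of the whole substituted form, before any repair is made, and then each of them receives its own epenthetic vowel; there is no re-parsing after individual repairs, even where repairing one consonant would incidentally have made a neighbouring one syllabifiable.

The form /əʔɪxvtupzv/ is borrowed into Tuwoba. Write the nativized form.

Substitution: /ʔ/ → /θ/, giving /əθɪxvtupzv/.
Syllabifying with onset maximization leaves /x/, /v/, /p/, /z/, /v/ stranded (no codas are permitted; onsets are limited to one consonant).
Inserting the epenthetic vowel yields /x/ → /xɪ/, /v/ → /vɪ/, /p/ → /pu/, /z/ → /zu/, /v/ → /vu/.

əθɪxɪvɪtupuzuvu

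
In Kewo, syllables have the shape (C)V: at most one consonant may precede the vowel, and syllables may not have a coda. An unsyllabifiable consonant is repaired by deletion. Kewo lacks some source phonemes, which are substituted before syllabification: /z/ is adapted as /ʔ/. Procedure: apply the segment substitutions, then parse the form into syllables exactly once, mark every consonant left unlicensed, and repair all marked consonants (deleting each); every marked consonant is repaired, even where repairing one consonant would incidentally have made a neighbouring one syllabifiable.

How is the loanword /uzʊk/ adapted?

Substitution: /z/ → /ʔ/, giving /uʔʊk/.
Syllabifying with onset maximization leaves /k/ stranded (no codas are permitted; onsets are limited to one consonant).
Each unlicensed consonant is deleted: /k/.

uʔʊ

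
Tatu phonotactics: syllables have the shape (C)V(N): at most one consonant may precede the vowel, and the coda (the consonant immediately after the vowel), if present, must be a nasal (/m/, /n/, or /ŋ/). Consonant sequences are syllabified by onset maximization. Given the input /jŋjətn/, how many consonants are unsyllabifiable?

The consonants /j/, /ŋ/, /t/, /n/ cannot be parsed into a legal (C)V(N) syllable (only a nasal (/m/, /n/, or /ŋ/) is licensed in coda position; onsets are limited to one consonant).

4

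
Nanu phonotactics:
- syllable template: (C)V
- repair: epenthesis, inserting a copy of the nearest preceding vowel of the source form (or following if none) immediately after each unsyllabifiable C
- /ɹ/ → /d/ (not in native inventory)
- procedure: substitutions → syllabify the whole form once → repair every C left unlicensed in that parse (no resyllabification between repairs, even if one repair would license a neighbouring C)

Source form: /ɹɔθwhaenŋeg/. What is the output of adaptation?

Substitution: /ɹ/ → /d/, giving /dɔθwhaenŋeg/.
Under (C)V, the unsyllabifiable consonants are /θ/, /w/, /n/, /g/ (no codas are permitted; onsets are limited to one consonant).
Epenthesis after each stranded consonant: /θ/ → /θɔ/, /w/ → /wɔ/, /n/ → /ne/, /g/ → /ge/.

dɔθɔwɔhaeneŋege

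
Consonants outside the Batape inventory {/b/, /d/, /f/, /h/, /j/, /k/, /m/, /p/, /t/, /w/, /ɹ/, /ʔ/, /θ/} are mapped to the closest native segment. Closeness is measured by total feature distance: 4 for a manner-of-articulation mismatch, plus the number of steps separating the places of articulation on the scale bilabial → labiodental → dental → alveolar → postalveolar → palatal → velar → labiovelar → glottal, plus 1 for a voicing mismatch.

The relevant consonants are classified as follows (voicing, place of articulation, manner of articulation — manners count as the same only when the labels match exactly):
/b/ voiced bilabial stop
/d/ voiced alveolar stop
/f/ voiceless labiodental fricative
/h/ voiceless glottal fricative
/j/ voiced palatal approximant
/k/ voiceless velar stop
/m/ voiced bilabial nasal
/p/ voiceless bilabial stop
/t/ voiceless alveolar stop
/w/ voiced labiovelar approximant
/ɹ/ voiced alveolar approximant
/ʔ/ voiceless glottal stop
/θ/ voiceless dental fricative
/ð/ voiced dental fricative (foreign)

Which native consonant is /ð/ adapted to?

/θ/ is closest: same manner (fricative), place distance 0 (dental→dental), voicing differs (+1); total 1. Next closest is /f/ at distance 2.

θ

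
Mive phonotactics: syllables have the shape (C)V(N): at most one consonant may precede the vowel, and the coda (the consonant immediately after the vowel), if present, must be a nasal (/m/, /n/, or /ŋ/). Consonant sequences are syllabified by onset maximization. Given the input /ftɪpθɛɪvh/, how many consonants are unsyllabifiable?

4

The consonants /f/, /p/, /v/, /h/ cannot be parsed into a legal (C)V(N) syllable (only a nasal (/m/, /n/, or /ŋ/) is licensed in coda position; onsets are limited to one consonant).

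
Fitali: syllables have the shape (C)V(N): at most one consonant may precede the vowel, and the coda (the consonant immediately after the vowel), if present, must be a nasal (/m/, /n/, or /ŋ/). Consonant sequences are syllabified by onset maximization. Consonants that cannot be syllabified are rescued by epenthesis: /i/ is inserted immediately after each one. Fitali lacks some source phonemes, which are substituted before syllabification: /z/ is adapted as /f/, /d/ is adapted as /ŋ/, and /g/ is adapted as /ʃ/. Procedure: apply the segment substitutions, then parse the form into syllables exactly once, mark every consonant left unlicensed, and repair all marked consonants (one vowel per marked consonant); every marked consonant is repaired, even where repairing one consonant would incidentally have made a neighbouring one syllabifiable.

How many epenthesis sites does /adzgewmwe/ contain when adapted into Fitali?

After substitution the input is /aŋfʃewmwe/.
The unsyllabifiable consonants are /f/, /w/, /m/; each receives one epenthetic vowel.

3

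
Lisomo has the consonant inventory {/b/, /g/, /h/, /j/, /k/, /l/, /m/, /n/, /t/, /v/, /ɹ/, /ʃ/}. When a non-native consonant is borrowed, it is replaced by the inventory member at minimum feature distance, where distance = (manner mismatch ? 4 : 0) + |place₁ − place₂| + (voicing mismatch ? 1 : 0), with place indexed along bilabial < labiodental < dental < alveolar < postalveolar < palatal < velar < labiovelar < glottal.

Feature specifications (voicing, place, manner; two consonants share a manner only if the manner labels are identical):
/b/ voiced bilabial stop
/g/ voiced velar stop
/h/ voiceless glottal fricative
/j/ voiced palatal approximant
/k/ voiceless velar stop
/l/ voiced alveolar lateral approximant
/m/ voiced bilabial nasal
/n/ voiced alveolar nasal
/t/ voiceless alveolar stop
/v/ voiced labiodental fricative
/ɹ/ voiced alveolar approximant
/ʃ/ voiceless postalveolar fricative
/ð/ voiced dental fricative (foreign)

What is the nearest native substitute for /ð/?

v

/v/ is closest: same manner (fricative), place distance 1 (dental→labiodental), same voicing; total 1. Next closest is /ʃ/ at distance 3.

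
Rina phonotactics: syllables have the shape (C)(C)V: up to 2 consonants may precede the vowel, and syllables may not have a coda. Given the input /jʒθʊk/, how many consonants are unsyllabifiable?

2

Under (C)(C)V, the unsyllabifiable consonants are /j/, /k/ (no codas are permitted; onsets may contain at most 2 consonants).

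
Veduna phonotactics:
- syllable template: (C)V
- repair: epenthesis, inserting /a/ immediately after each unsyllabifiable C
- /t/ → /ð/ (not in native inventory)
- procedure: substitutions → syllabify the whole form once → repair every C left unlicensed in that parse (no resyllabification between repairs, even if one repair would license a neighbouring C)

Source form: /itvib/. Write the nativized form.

Substitution: /t/ → /ð/, giving /iðvib/.
Under (C)V, the unsyllabifiable consonants are /ð/, /b/ (no codas are permitted; onsets are limited to one consonant).
Epenthesis after each stranded consonant: /ð/ → /ða/, /b/ → /ba/.

iðaviba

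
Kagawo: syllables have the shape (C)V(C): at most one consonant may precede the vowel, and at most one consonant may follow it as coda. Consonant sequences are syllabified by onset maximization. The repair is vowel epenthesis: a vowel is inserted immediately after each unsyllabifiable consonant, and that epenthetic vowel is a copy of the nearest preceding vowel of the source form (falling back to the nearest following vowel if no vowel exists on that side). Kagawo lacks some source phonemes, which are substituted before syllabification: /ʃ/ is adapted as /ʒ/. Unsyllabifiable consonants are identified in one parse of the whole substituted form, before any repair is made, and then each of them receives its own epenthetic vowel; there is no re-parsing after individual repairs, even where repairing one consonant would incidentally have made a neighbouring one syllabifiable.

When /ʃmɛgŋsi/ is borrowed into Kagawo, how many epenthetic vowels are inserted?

After substitution the input is /ʒmɛgŋsi/.
The unsyllabifiable consonants are /ʒ/, /ŋ/; each receives one epenthetic vowel.

2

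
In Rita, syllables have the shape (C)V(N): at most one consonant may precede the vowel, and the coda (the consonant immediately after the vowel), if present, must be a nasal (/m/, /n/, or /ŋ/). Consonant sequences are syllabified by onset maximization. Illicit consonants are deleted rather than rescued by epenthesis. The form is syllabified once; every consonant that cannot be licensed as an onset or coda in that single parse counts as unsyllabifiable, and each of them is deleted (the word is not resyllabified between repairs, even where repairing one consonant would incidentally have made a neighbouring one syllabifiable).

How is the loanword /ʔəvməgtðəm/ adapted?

ʔəməðəm

Syllabifying with onset maximization leaves /v/, /g/, /t/ stranded (only a nasal (/m/, /n/, or /ŋ/) is licensed in coda position; onsets are limited to one consonant).
Deletion applies to /v/, /g/, /t/.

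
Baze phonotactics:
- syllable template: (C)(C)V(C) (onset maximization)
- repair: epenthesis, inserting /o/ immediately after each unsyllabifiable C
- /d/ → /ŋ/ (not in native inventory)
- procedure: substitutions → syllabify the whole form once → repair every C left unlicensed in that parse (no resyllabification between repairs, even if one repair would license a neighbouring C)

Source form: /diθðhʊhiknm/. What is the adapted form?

Substitution: /d/ → /ŋ/, giving /ŋiθðhʊhiknm/.
Syllabifying with onset maximization leaves /n/, /m/ stranded (at most one coda consonant is licensed; onsets may contain at most 2 consonants).
Epenthesis after each stranded consonant: /n/ → /no/, /m/ → /mo/.

ŋiθðhʊhiknomo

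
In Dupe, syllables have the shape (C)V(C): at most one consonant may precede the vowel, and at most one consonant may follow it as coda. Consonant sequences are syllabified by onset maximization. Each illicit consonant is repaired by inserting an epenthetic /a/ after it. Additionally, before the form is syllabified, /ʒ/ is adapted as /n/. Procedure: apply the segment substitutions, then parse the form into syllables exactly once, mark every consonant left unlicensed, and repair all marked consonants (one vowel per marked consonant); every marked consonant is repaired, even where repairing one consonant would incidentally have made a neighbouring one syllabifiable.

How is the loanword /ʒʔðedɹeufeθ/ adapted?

Substitution: /ʒ/ → /n/, giving /nʔðedɹeufeθ/.
The consonants /n/, /ʔ/ cannot be parsed into a legal (C)V(C) syllable (at most one coda consonant is licensed; onsets are limited to one consonant).
Each unlicensed consonant becomes the onset of a new syllable: /n/ → /na/, /ʔ/ → /ʔa/.

naʔaðedɹeufeθ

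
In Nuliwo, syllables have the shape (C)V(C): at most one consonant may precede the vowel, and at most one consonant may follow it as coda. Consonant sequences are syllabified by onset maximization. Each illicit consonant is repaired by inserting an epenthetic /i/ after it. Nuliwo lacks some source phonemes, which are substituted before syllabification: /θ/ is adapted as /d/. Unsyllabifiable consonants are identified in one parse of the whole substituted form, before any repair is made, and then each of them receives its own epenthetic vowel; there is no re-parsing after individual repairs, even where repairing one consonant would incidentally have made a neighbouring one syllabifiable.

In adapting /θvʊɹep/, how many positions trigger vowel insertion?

After substitution the input is /dvʊɹep/.
The unsyllabifiable consonants are /d/; each receives one epenthetic vowel.

1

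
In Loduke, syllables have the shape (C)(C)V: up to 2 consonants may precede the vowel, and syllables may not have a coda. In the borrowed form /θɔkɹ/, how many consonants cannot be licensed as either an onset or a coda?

Syllabifying with onset maximization leaves /k/, /ɹ/ stranded (no codas are permitted; onsets may contain at most 2 consonants).

2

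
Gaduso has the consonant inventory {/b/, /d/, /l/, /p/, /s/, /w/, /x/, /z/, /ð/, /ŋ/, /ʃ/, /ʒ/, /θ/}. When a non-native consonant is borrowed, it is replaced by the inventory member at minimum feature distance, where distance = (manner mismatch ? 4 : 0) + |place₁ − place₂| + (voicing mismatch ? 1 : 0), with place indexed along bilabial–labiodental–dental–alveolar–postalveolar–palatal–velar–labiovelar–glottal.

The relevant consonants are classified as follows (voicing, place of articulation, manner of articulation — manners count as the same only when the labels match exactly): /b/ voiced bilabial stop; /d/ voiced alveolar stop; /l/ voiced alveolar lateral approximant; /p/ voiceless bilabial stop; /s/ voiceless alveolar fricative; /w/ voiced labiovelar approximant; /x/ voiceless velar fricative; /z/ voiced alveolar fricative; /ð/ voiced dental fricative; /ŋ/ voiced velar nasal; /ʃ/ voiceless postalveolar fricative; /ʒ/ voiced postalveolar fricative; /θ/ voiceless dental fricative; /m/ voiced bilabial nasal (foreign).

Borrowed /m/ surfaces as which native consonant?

/b/ is closest: manner differs (nasal→stop, +4), place distance 0 (bilabial→bilabial), same voicing; total 4. Next closest is /p/ at distance 5.

b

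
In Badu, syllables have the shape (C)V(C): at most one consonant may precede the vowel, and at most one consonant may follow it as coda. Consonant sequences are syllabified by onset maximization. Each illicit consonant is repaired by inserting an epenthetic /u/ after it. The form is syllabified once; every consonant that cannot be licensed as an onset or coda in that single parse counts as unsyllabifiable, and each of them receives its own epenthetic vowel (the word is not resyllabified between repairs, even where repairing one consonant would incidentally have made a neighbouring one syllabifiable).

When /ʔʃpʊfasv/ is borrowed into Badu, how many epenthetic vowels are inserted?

The unsyllabifiable consonants are /ʔ/, /ʃ/, /v/; each receives one epenthetic vowel.

3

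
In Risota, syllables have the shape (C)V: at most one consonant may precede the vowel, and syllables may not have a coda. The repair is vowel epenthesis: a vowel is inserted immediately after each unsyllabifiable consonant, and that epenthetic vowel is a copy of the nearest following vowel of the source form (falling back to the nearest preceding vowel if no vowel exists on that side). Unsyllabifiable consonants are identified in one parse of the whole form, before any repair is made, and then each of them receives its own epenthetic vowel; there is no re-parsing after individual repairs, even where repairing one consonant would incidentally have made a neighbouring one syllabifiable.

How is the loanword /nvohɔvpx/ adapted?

The consonants /n/, /v/, /p/, /x/ cannot be parsed into a legal (C)V syllable (no codas are permitted; onsets are limited to one consonant).
Each unlicensed consonant becomes the onset of a new syllable: /n/ → /no/, /v/ → /vɔ/, /p/ → /pɔ/, /x/ → /xɔ/.

novohɔvɔpɔxɔ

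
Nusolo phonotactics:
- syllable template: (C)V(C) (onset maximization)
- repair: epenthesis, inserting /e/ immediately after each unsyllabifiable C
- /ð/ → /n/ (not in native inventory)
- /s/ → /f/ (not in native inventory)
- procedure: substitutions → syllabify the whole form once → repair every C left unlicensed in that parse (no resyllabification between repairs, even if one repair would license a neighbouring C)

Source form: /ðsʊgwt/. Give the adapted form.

nefʊgwete

Substitution: /ð/ → /n/, /s/ → /f/, giving /nfʊgwt/.
The consonants /n/, /w/, /t/ cannot be parsed into a legal (C)V(C) syllable (at most one coda consonant is licensed; onsets are limited to one consonant).
Each unlicensed consonant becomes the onset of a new syllable: /n/ → /ne/, /w/ → /we/, /t/ → /te/.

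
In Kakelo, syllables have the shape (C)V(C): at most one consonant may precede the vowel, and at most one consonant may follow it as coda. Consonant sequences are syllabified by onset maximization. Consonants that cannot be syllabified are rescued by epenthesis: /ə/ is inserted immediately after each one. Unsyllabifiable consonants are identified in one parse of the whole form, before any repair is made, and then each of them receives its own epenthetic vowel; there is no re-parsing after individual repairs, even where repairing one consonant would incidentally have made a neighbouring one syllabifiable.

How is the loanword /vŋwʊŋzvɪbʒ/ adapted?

Under (C)V(C), the unsyllabifiable consonants are /v/, /ŋ/, /z/, /ʒ/ (at most one coda consonant is licensed; onsets are limited to one consonant).
Epenthesis after each stranded consonant: /v/ → /və/, /ŋ/ → /ŋə/, /z/ → /zə/, /ʒ/ → /ʒə/.

vəŋəwʊŋzəvɪbʒə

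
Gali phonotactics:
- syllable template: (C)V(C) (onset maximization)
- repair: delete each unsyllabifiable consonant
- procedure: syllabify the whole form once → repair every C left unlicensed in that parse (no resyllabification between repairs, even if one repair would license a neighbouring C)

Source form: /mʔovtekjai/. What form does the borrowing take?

ʔovtekjai

The consonants /m/ cannot be parsed into a legal (C)V(C) syllable (at most one coda consonant is licensed; onsets are limited to one consonant).
Deleting the stranded consonants removes /m/.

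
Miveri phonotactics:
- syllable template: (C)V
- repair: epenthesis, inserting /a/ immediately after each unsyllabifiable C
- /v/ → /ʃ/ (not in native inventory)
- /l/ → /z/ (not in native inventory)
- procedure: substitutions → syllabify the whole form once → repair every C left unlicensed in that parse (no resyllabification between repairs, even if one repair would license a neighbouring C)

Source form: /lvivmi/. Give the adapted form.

Substitution: /l/ → /z/, /v/ → /ʃ/, giving /zʃiʃmi/.
Syllabifying with onset maximization leaves /z/, /ʃ/ stranded (no codas are permitted; onsets are limited to one consonant).
Epenthesis after each stranded consonant: /z/ → /za/, /ʃ/ → /ʃa/.

zaʃiʃami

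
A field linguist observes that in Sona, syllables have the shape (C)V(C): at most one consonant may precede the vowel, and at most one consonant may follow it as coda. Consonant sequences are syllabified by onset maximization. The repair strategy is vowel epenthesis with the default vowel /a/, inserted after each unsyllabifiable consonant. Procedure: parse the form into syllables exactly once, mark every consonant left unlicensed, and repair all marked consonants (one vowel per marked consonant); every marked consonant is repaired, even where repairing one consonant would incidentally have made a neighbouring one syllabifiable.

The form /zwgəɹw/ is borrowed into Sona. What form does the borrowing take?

zawagəɹwa

The consonants /z/, /w/, /w/ cannot be parsed into a legal (C)V(C) syllable (at most one coda consonant is licensed; onsets are limited to one consonant).
Each unlicensed consonant becomes the onset of a new syllable: /z/ → /za/, /w/ → /wa/, /w/ → /wa/.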